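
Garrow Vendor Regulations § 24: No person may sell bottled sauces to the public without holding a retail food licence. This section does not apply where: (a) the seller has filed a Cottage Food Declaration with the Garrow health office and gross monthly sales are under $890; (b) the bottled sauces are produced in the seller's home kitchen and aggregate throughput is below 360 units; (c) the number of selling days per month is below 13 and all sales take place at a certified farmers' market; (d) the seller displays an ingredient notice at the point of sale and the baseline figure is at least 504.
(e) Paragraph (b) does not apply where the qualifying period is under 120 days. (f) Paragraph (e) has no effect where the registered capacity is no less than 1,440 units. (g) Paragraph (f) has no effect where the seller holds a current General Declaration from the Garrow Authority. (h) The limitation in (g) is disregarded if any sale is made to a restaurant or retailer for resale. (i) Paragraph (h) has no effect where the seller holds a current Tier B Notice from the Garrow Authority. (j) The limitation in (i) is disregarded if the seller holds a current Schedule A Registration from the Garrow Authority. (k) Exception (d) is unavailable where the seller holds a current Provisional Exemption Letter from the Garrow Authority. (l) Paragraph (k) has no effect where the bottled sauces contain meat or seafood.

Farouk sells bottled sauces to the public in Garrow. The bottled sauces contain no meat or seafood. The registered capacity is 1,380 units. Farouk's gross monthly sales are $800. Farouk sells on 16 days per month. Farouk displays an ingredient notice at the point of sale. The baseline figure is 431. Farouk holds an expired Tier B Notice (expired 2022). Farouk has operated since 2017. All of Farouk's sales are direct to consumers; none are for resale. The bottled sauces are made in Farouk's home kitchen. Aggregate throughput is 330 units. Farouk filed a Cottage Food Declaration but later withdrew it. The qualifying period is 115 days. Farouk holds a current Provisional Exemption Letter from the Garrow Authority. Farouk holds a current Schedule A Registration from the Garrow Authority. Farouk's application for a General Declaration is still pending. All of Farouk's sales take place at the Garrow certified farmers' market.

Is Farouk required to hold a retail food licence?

Exception (a) does not apply: the Cottage Food Declaration was withdrawn.
Exception (b) is satisfied on its face — the bottled sauces are home-kitchen produced; aggregate throughput is 330 units, below the 360 units limit. Turning to paragraphs (e)–(j): (e) applies — the qualifying period is 115 days, under the 120 days limit. (f), which would lift (e), is not triggered — the registered capacity is 1,380 units, short of 1,440 units. Exception (b) does not apply.
Exception (c) does not apply: the number of selling days per month is 16, not below 13.
Exception (d) does not apply: the baseline figure is 431, short of 504.
Every exception is unavailable, so the rule governs.

Yes — Farouk must hold a retail food licence.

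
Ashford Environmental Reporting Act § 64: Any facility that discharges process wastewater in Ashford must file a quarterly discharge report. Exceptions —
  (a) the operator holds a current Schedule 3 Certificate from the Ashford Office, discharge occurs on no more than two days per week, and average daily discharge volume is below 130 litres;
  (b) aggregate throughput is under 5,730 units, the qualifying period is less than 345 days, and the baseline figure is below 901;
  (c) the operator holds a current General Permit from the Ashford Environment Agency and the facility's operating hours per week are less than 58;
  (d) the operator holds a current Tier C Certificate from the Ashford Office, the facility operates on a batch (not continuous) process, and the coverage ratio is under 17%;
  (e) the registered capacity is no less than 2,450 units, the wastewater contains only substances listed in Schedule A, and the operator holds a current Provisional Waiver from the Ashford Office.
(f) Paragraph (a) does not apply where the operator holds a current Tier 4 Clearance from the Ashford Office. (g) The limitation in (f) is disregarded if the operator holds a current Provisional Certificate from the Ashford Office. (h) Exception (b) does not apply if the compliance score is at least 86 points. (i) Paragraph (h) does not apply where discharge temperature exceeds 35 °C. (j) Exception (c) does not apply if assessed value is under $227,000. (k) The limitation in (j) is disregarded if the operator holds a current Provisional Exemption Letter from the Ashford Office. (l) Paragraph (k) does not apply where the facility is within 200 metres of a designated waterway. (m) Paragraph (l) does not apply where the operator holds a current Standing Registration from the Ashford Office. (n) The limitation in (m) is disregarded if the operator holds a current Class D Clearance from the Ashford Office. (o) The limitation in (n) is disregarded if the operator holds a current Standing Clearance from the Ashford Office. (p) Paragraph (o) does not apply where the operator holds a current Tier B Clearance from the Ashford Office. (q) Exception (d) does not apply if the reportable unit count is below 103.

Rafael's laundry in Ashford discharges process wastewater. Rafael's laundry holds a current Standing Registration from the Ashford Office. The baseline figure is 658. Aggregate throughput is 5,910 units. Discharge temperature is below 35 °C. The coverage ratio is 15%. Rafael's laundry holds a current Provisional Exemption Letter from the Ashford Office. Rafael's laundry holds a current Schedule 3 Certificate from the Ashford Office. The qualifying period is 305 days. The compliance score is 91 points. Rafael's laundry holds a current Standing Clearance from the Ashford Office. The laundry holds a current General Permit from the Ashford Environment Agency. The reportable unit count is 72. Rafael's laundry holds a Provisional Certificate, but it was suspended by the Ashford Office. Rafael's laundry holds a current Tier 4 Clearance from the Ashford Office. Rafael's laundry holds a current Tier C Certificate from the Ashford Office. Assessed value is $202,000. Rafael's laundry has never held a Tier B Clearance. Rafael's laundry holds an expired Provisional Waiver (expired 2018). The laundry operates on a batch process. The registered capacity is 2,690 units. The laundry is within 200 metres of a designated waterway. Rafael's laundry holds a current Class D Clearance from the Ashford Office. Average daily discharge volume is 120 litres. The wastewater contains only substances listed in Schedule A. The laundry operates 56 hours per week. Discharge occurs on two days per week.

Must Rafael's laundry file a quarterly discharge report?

Exception (a): a current Schedule 3 Certificate is held; discharge occurs on no more than two days per week; average daily discharge volume is 120 litres, below the 130 litres limit — every condition holds. But applying paragraphs (f)–(g): (f) is engaged — a current Tier 4 Clearance is held. (g) does not operate here (the Provisional Certificate is not current), so (f) stands. Exception (a) does not apply.
Exception (b) does not apply: aggregate throughput is 5,910 units, not under 5,730 units.
Exception (c) is satisfied on its face — a current General Permit is held; the facility's operating hours per week are 56, less than the 58 limit. Considering the limiting provisions: (j) operates (assessed value is $202,000, under the $227,000 limit), but is itself disapplied by (k): (k) applies — a current Provisional Exemption Letter is held. (l) would limit (k) — the laundry is within 200 m of a designated waterway — but (m) sets (l) aside: (m) applies — a current Standing Registration is held. (n) operates (a current Class D Clearance is held), but is set aside by (o): (o) operates against (n): a current Standing Clearance is held. (p), which would lift (o), is not engaged — no current Tier B Clearance is held. Exception (c) stands.
All of (d)'s requirements are met (a current Tier C Certificate is held; the facility operates on a batch process; the coverage ratio is 15%, under the 17% limit). However, paragraph (q) must be considered: (q) operates against (d): the reportable unit count is 72, below the 103 limit. (d) is therefore removed.
Exception (e) does not apply: no current Provisional Waiver is held.

No — exception (c) applies; Rafael's laundry is not required to file a quarterly discharge report.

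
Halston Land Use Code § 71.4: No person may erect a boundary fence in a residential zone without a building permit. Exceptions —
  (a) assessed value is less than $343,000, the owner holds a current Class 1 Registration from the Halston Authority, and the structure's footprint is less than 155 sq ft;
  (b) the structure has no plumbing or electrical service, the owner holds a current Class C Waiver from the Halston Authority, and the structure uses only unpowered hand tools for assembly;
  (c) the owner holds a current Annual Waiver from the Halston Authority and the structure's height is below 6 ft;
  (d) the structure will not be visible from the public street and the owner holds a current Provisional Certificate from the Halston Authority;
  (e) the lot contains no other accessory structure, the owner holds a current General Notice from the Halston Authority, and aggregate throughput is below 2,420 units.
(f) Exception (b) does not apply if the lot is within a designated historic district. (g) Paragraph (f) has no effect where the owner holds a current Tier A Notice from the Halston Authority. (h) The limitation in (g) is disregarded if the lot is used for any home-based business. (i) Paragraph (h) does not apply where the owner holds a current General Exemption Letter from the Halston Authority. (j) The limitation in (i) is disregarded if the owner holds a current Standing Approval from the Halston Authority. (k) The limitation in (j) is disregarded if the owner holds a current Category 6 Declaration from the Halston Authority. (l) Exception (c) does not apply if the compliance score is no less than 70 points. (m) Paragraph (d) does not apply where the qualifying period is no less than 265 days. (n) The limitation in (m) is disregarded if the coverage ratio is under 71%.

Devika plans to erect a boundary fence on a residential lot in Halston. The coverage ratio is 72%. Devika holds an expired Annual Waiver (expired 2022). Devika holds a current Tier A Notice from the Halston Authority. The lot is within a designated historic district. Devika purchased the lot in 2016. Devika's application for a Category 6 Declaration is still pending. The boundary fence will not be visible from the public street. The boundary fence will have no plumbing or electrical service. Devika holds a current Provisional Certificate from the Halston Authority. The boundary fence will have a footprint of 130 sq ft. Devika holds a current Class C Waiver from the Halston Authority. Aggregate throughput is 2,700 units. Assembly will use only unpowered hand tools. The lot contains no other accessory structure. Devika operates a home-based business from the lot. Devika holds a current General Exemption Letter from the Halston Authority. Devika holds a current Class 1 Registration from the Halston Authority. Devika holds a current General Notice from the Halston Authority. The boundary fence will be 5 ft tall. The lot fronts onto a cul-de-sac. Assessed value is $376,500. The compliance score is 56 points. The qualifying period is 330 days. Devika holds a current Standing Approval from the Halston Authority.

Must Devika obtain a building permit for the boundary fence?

Yes — Devika must obtain a building permit.

Exception (a) does not apply: assessed value is $376,500, not less than $343,000.
Exception (b) is satisfied on its face — there is no plumbing or electrical service; a current Class C Waiver is held; assembly uses only hand tools. Turning to paragraphs (f)–(k): (f) operates against (b): the lot is in a historic district. (g) would limit (f) — a current Tier A Notice is held — but (h) sets (g) aside: (h) operates against (g): a home-based business operates on the lot. (i) is triggered (a current General Exemption Letter is held), but is set aside by (j): (j) operates against (i): a current Standing Approval is held. (k), which would lift (j), does not operate here — no current Category 6 Declaration is held. So (b) is unavailable.
Exception (c) fails — there is no Annual Waiver in force.
Exception (d)'s conditions are all satisfied: the structure will not be visible from the street; a current Provisional Certificate is held. Turning to paragraphs (m)–(n): (m) is triggered — the qualifying period is 330 days, meeting the 265 days threshold. (n) is not engaged (the coverage ratio is 72%, not under 71%), so (m) stands. Exception (d) does not apply.
Exception (e) requires that aggregate throughput is below 2,420 units; but aggregate throughput is 2,700 units, not below 2,420 units, so (e) is unavailable.
No exception applies. The general rule governs.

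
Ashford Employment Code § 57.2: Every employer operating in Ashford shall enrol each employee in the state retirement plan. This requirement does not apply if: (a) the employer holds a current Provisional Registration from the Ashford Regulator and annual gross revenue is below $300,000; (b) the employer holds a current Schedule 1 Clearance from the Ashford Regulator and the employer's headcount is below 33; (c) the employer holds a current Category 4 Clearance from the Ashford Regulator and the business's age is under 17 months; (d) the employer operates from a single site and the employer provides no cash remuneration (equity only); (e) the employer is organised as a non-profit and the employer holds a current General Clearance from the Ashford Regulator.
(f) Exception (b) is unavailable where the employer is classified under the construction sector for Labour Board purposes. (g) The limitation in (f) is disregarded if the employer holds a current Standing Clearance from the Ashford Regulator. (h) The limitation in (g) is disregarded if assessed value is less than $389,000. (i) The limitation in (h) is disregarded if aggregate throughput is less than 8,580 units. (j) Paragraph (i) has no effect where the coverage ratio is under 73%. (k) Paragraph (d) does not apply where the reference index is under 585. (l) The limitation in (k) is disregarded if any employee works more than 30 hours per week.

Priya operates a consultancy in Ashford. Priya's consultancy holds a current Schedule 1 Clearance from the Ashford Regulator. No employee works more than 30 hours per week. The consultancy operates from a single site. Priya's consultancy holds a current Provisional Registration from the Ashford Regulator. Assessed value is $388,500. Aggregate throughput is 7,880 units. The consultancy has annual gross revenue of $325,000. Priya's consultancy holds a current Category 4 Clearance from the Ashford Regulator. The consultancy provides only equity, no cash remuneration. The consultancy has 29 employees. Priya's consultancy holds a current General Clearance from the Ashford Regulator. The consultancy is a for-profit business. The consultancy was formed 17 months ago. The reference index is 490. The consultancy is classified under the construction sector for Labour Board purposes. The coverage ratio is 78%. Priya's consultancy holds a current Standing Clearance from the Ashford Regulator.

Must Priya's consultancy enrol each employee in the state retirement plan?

Exception (a) fails — annual gross revenue is $325,000, not below $300,000.
All of (b)'s requirements are met (a current Schedule 1 Clearance is held; the employer's headcount is 29, below the 33 limit). As to paragraphs (f)–(j): (f) is engaged (the consultancy is classified under the construction sector), but is itself disapplied by (g): (g) operates against (f): a current Standing Clearance is held. (h) operates (assessed value is $388,500, less than the $389,000 limit), but yields to (i): (i) operates — aggregate throughput is 7,880 units, less than the 8,580 units limit. (j), which would lift (i), does not operate here — the coverage ratio is 78%, not under 73%. Exception (b) stands.
Exception (c) does not apply: the business's age is 17 months, not under 17 months.
Exception (d)'s conditions are all satisfied: the employer operates from a single site; remuneration is equity-only. Turning to paragraphs (k)–(l): (k) operates against (d): the reference index is 490, under the 585 limit. (l) does not operate here (no employee exceeds 30 hours/week), so (k) stands. So (d) is unavailable.
Exception (e) does not apply: the employer is for-profit.

No — exception (b) applies; Priya's consultancy is not required to enrol each employee in the state retirement plan.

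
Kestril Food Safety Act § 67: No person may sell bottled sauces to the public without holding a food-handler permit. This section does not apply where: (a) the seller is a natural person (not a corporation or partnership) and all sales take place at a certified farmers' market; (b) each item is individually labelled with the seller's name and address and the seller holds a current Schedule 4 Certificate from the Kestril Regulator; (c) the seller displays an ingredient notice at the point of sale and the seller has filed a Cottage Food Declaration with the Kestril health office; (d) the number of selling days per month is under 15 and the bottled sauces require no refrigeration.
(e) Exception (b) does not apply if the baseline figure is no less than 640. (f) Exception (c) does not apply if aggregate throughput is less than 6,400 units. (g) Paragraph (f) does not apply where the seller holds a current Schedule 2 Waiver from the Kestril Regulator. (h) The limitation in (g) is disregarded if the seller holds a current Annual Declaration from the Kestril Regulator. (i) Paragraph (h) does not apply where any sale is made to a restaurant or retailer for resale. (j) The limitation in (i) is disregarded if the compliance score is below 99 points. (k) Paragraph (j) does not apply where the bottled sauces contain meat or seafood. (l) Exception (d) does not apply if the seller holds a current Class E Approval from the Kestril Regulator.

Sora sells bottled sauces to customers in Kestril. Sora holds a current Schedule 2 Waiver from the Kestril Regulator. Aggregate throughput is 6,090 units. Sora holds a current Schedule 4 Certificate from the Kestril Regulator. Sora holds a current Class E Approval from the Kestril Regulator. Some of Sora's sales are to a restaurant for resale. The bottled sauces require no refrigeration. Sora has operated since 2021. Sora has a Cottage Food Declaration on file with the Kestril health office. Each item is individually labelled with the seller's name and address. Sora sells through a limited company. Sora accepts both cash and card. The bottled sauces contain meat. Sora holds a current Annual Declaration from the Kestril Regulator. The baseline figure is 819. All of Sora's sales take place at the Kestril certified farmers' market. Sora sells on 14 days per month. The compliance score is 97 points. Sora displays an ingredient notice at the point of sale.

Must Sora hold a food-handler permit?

Exception (a) does not apply: the seller operates through a limited company.
Exception (b): items are individually labelled; a current Schedule 4 Certificate is held — every condition holds. But: (e) is engaged — the baseline figure is 819, meeting the 640 threshold. So (b) is unavailable.
Exception (c) is satisfied on its face — an ingredient notice is displayed; a Cottage Food Declaration is on file. Under paragraphs (f)–(k): (f) is engaged (aggregate throughput is 6,090 units, less than the 6,400 units limit), but is overridden by (g): (g) operates — a current Schedule 2 Waiver is held. (h) would limit (g) — a current Annual Declaration is held — but (i) sets (h) aside: (i) operates — some sales are to a restaurant for resale. (j) would limit (i) — the compliance score is 97 points, below the 99 points limit — but (k) sets (j) aside: (k) operates against (j): the bottled sauces contain meat. So (c) applies.
All of (d)'s requirements are met (the number of selling days per month is 14, under the 15 limit; the bottled sauces are shelf-stable). Turning to paragraph (l): (l) applies — a current Class E Approval is held. (d) is therefore removed.

No — exception (c) applies; Sora is not required to hold a food-handler permit.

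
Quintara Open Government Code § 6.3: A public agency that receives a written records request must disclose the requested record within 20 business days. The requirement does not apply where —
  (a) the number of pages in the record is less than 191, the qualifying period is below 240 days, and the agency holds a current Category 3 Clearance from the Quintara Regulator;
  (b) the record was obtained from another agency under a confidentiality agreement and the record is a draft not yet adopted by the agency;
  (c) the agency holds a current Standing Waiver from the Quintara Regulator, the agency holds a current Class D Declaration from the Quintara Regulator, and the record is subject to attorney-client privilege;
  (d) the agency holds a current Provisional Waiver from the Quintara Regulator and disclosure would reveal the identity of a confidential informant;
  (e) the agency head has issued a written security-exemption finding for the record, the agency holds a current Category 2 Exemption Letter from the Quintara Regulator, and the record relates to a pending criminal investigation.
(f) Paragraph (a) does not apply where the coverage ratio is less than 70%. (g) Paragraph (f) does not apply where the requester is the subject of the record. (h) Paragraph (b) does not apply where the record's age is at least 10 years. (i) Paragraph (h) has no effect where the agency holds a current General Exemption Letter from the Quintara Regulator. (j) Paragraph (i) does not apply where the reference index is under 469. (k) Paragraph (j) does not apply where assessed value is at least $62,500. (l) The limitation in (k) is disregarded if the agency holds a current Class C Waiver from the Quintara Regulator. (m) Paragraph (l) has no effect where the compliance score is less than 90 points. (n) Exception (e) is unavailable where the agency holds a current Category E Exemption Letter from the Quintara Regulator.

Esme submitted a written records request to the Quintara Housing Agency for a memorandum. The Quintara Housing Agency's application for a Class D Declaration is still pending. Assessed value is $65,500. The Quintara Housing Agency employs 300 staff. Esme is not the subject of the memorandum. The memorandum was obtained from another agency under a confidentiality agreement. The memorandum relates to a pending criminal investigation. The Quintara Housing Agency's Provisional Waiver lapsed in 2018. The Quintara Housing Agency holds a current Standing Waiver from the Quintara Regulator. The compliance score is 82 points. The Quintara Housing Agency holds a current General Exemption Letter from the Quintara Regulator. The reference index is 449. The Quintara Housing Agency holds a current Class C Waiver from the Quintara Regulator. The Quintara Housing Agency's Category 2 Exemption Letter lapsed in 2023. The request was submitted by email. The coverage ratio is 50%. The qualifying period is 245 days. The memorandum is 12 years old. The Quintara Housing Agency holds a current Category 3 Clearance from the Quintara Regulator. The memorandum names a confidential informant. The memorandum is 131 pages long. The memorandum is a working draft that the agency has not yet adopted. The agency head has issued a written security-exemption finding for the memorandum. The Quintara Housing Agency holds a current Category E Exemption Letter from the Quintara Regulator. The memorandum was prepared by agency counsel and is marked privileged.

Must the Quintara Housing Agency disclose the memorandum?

No — exception (b) applies; the Quintara Housing Agency is not required to disclose the memorandum.

Exception (a) requires that the qualifying period is below 240 days; but the qualifying period is 245 days, not below 240 days, so (a) is unavailable.
Exception (b): the memorandum was obtained under a confidentiality agreement; the memorandum is an unadopted draft — every condition holds. Under paragraphs (h)–(m): (h) is triggered (the record's age is 12 years, meeting the 10 years threshold), but yields to (i): (i) applies — a current General Exemption Letter is held. (j) applies (the reference index is 449, under the 469 limit), but yields to (k): (k) is triggered — assessed value is $65,500, meeting the $62,500 threshold. (l) is engaged (a current Class C Waiver is held), but yields to (m): (m) is engaged — the compliance score is 82 points, less than the 90 points limit. Exception (b) stands.
Exception (c) requires that the agency holds a current Class D Declaration from the Quintara Regulator; but no current Class D Declaration is held, so (c) is unavailable.
Exception (d) does not apply: the Provisional Waiver is not current.
Exception (e) requires that the agency holds a current Category 2 Exemption Letter from the Quintara Regulator; but the Category 2 Exemption Letter is not current, so (e) is unavailable.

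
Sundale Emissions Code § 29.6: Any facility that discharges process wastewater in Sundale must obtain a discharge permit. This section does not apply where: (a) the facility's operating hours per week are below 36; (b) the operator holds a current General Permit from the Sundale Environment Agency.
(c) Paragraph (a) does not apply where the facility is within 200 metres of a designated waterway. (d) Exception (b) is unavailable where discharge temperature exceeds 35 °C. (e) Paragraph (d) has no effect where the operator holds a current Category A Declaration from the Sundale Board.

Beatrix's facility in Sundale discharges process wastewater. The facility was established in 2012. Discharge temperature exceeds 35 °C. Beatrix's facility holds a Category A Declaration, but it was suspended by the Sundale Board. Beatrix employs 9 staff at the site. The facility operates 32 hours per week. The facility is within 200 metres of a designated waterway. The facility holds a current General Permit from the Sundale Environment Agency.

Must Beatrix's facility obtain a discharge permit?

Yes — Beatrix's facility must obtain a discharge permit.

Exception (a): the facility's operating hours per week are 32, below the 36 limit — every condition holds. However, paragraph (c) must be considered: (c) applies — the facility is within 200 m of a designated waterway. Exception (a) does not apply.
Exception (b) is satisfied on its face — a current General Permit is held. But applying paragraphs (d)–(e): (d) operates against (b): discharge temperature exceeds 35 °C. (e), which would lift (d), is inapplicable — no current Category A Declaration is held. (b) is therefore removed.
No exception applies. The general rule governs.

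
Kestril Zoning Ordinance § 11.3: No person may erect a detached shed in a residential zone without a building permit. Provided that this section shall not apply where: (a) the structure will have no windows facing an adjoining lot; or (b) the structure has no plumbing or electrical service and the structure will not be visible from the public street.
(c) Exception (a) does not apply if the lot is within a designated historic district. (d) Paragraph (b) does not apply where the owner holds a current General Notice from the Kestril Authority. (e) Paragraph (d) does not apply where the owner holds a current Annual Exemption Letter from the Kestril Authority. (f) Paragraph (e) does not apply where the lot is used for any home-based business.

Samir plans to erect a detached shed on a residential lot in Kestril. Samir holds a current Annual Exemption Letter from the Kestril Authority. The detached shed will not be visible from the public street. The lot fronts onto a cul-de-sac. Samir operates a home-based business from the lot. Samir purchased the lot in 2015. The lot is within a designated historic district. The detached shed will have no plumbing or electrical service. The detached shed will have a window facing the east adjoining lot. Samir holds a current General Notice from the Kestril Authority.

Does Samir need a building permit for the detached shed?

Yes — Samir must obtain a building permit.

Exception (a) requires that the structure will have no windows facing an adjoining lot; but a window faces an adjoining lot, so (a) is unavailable.
Exception (b) is satisfied on its face — there is no plumbing or electrical service; the structure will not be visible from the street. Turning to paragraphs (d)–(f): (d) operates against (b): a current General Notice is held. (e) operates (a current Annual Exemption Letter is held), but is itself disapplied by (f): (f) is triggered — a home-based business operates on the lot. Exception (b) does not apply.
No exception displaces § 11.3.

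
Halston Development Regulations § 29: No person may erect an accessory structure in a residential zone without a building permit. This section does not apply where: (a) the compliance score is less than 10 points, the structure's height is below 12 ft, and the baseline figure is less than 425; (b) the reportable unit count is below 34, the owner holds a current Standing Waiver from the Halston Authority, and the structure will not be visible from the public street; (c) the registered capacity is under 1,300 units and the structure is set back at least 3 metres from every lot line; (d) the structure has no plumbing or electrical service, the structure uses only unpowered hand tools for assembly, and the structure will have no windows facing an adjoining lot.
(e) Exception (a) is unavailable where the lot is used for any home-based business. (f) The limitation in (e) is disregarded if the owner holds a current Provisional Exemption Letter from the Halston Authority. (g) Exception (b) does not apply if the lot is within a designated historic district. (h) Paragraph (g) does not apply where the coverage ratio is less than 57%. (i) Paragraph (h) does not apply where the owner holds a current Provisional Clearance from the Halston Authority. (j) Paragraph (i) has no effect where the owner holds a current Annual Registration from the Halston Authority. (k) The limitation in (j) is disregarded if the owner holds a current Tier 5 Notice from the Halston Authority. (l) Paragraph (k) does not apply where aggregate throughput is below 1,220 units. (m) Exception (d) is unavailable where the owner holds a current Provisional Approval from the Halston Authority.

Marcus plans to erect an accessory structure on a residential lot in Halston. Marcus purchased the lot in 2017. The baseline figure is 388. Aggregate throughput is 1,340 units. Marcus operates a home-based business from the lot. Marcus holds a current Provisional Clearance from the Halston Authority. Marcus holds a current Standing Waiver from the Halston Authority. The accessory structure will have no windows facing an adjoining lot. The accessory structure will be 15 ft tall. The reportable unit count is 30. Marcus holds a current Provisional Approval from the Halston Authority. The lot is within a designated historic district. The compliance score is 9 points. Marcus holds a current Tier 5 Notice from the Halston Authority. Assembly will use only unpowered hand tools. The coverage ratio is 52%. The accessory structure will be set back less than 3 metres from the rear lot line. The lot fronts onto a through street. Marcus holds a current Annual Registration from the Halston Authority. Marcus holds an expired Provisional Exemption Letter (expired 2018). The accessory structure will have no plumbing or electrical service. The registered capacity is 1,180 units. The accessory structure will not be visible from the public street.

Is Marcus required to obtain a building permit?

Exception (a) does not apply: the structure's height is 15 ft, not below 12 ft.
Exception (b)'s conditions are all satisfied: the reportable unit count is 30, below the 34 limit; a current Standing Waiver is held; the structure will not be visible from the street. But applying paragraphs (g)–(l): (g) applies — the lot is in a historic district. (h) would limit (g) — the coverage ratio is 52%, less than the 57% limit — but (i) sets (h) aside: (i) is engaged — a current Provisional Clearance is held. (j) is engaged (a current Annual Registration is held), but is displaced by (k): (k) applies — a current Tier 5 Notice is held. (l), which would lift (k), does not operate here — aggregate throughput is 1,340 units, not below 1,220 units. (b) is therefore removed.
Exception (c) requires that the structure is set back at least 3 metres from every lot line; but the rear setback is under 3 m, so (c) is unavailable.
Exception (d): there is no plumbing or electrical service; assembly uses only hand tools; no windows face an adjoining lot — every condition holds. But: (m) operates against (d): a current Provisional Approval is held. So (d) is unavailable.
No exception is made out. Marcus falls within the general rule.

Yes — Marcus must obtain a building permit.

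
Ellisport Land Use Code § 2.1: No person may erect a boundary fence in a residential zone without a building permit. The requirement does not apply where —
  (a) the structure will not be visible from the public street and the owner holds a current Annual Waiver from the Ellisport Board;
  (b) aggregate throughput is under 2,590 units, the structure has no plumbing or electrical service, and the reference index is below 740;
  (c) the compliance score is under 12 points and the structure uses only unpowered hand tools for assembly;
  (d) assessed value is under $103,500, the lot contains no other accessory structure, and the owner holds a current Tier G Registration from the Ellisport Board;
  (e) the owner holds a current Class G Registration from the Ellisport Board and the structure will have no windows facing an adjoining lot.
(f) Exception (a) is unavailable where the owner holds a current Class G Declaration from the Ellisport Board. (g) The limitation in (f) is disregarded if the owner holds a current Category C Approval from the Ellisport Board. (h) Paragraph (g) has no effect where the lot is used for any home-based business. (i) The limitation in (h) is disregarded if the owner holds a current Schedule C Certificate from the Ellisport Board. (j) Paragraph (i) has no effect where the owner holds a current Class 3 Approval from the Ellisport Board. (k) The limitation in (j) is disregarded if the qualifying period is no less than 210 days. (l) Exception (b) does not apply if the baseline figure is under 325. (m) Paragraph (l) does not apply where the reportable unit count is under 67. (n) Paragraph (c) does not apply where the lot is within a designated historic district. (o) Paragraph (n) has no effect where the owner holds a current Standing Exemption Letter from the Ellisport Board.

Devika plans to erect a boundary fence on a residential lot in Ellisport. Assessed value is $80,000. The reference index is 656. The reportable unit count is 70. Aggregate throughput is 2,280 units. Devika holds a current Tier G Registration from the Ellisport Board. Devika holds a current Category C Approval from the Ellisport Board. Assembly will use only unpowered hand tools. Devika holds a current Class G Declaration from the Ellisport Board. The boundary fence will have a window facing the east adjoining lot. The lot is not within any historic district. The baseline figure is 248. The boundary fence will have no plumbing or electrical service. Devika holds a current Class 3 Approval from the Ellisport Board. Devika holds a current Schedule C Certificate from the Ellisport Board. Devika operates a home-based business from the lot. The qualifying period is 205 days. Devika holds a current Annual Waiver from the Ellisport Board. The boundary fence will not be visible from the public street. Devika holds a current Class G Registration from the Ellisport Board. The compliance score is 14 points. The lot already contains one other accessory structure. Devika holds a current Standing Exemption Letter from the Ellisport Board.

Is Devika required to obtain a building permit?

Yes — Devika must obtain a building permit.

Exception (a) is satisfied on its face — the structure will not be visible from the street; a current Annual Waiver is held. Turning to paragraphs (f)–(k): (f) operates against (a): a current Class G Declaration is held. (g) would limit (f) — a current Category C Approval is held — but (h) sets (g) aside: (h) operates against (g): a home-based business operates on the lot. (i) operates (a current Schedule C Certificate is held), but is overridden by (j): (j) operates against (i): a current Class 3 Approval is held. (k), which would lift (j), is inapplicable — the qualifying period is 205 days, short of 210 days. (a) is therefore removed.
Exception (b)'s conditions are all satisfied: aggregate throughput is 2,280 units, under the 2,590 units limit; there is no plumbing or electrical service; the reference index is 656, below the 740 limit. However, paragraphs (l)–(m) must be considered: (l) operates against (b): the baseline figure is 248, under the 325 limit. (m), which would lift (l), does not operate here — the reportable unit count is 70, not under 67. So (b) is unavailable.
Exception (c) fails — the compliance score is 14 points, not under 12 points.
Exception (d) fails — the lot already has another accessory structure.
Exception (e) does not apply: a window faces an adjoining lot.
No exception applies. The general rule governs.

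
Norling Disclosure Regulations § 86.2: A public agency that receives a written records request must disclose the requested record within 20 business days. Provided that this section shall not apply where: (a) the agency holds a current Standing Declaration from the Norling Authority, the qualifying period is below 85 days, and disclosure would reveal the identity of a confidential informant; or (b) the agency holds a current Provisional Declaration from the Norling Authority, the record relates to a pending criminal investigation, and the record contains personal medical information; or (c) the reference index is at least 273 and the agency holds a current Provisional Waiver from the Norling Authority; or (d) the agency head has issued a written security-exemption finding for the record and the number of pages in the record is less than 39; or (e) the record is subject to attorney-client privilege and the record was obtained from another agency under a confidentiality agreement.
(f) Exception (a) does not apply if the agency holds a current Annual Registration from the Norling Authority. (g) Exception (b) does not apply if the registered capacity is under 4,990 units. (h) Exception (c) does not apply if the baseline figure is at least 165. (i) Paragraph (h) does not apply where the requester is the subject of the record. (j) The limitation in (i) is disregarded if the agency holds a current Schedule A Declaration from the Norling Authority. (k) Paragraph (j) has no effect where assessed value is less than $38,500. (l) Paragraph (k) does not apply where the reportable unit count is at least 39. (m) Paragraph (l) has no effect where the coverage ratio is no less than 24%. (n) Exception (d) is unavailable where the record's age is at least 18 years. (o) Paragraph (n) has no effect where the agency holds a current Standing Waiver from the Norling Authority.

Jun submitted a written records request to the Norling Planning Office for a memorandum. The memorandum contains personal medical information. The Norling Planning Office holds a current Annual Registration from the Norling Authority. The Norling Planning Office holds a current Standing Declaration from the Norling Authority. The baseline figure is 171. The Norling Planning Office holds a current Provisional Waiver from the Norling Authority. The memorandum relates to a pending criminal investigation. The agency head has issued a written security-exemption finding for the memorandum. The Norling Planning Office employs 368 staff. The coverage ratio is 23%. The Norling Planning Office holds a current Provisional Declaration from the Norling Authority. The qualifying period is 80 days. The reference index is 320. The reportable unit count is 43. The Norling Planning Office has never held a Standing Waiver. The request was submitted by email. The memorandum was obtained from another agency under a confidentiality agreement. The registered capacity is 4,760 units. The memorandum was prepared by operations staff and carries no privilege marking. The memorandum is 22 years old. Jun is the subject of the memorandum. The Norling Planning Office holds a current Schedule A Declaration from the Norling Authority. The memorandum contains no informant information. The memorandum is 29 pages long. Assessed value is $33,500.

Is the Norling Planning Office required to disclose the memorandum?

Yes — the Norling Planning Office must disclose the memorandum.

Exception (a) fails — the memorandum contains no informant information.
All of (b)'s requirements are met (a current Provisional Declaration is held; the memorandum relates to a pending investigation; the memorandum contains personal medical information). However, paragraph (g) must be considered: (g) operates against (b): the registered capacity is 4,760 units, under the 4,990 units limit. Exception (b) does not apply.
Exception (c): the reference index is 320, meeting the 273 threshold; a current Provisional Waiver is held — every condition holds. But applying paragraphs (h)–(m): (h) applies — the baseline figure is 171, meeting the 165 threshold. (i) would limit (h) — Jun is the subject of the memorandum — but (j) sets (i) aside: (j) is triggered — a current Schedule A Declaration is held. (k) would limit (j) — assessed value is $33,500, less than the $38,500 limit — but (l) sets (k) aside: (l) operates — the reportable unit count is 43, meeting the 39 threshold. (m) is not engaged (the coverage ratio is 23%, short of 24%), so (l) stands. Exception (c) does not apply.
All of (d)'s requirements are met (a written security-exemption finding has been issued; the number of pages in the record is 29, less than the 39 limit). However, paragraphs (n)–(o) must be considered: (n) operates against (d): the record's age is 22 years, meeting the 18 years threshold. (o), which would lift (n), does not operate here — no current Standing Waiver is held. So (d) is unavailable.
Exception (e) requires that the record is subject to attorney-client privilege; but the memorandum carries no privilege marking, so (e) is unavailable.
None of the exceptions is available; § 86.2 applies in full.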